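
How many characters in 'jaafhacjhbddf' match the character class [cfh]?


Character class [cfh] matches any of: {c, f, h}
Scanning string 'jaafhacjhbddf' character by character:
  pos 0: 'j' -> no
  pos 1: 'a' -> no
  pos 2: 'a' -> no
  pos 3: 'f' -> MATCH
  pos 4: 'h' -> MATCH
  pos 5: 'a' -> no
  pos 6: 'c' -> MATCH
  pos 7: 'j' -> no
  pos 8: 'h' -> MATCH
  pos 9: 'b' -> no
  pos 10: 'd' -> no
  pos 11: 'd' -> no
  pos 12: 'f' -> MATCH
Total matches: 5

5


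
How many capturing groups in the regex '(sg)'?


To count capturing groups, count each '(' that starts a group.
Pattern: '(sg)'
Walking through the pattern:
  Position 0: '(' -> group #1
Total capturing groups: 1

1


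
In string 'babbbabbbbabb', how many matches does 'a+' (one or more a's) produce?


Pattern 'a+' matches one or more consecutive a's.
String: 'babbbabbbbabb'
Scanning for runs of a:
  Match 1: 'a' (length 1)
  Match 2: 'a' (length 1)
  Match 3: 'a' (length 1)
Total matches: 3

3


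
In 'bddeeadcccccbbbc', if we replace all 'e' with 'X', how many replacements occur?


re.sub('e', 'X', text) replaces every occurrence of 'e' with 'X'.
Text: 'bddeeadcccccbbbc'
Scanning for 'e':
  pos 3: 'e' -> replacement #1
  pos 4: 'e' -> replacement #2
Total replacements: 2

2


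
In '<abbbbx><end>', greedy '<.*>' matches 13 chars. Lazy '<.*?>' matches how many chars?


Greedy '<.*>' tries to match as MUCH as possible.
Lazy '<.*?>' tries to match as LITTLE as possible.

String: '<abbbbx><end>'
Greedy '<.*>' starts at first '<' and extends to the LAST '>': '<abbbbx><end>' (13 chars)
Lazy '<.*?>' starts at first '<' and stops at the FIRST '>': '<abbbbx>' (8 chars)

8


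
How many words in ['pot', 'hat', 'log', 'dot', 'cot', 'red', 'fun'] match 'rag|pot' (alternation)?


Alternation 'rag|pot' matches either 'rag' or 'pot'.
Checking each word:
  'pot' -> MATCH
  'hat' -> no
  'log' -> no
  'dot' -> no
  'cot' -> no
  'red' -> no
  'fun' -> no
Matches: ['pot']
Count: 1

1


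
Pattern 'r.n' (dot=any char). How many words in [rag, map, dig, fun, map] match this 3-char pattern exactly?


Pattern 'r.n' means: starts with 'r', any single char, ends with 'n'.
Checking each word (must be exactly 3 chars):
  'rag' (len=3): no
  'map' (len=3): no
  'dig' (len=3): no
  'fun' (len=3): no
  'map' (len=3): no
Matching words: []
Total: 0

0


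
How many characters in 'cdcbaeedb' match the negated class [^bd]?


Negated class [^bd] matches any char NOT in {b, d}
Scanning 'cdcbaeedb':
  pos 0: 'c' -> MATCH
  pos 1: 'd' -> no (excluded)
  pos 2: 'c' -> MATCH
  pos 3: 'b' -> no (excluded)
  pos 4: 'a' -> MATCH
  pos 5: 'e' -> MATCH
  pos 6: 'e' -> MATCH
  pos 7: 'd' -> no (excluded)
  pos 8: 'b' -> no (excluded)
Total matches: 5

5


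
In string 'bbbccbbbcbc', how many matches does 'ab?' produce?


Pattern 'ab?' matches 'a' optionally followed by 'b'.
String: 'bbbccbbbcbc'
Scanning left to right for 'a' then checking next char:
Total matches: 0

0


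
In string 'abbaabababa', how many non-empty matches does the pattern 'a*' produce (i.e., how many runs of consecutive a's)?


Pattern 'a*' matches zero or more a's. We want non-empty runs of consecutive a's.
String: 'abbaabababa'
Walking through the string to find runs of a's:
  Run 1: positions 0-0 -> 'a'
  Run 2: positions 3-4 -> 'aa'
  Run 3: positions 6-6 -> 'a'
  Run 4: positions 8-8 -> 'a'
  Run 5: positions 10-10 -> 'a'
Non-empty runs found: ['a', 'aa', 'a', 'a', 'a']
Count: 5

5


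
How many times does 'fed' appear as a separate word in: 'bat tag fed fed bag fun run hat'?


Scanning each word for exact match 'fed':
  Word 1: 'bat' -> no
  Word 2: 'tag' -> no
  Word 3: 'fed' -> MATCH
  Word 4: 'fed' -> MATCH
  Word 5: 'bag' -> no
  Word 6: 'fun' -> no
  Word 7: 'run' -> no
  Word 8: 'hat' -> no
Total matches: 2

2


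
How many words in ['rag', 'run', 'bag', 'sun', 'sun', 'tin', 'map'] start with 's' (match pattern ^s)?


Pattern ^s anchors to start of word. Check which words begin with 's':
  'rag' -> no
  'run' -> no
  'bag' -> no
  'sun' -> MATCH (starts with 's')
  'sun' -> MATCH (starts with 's')
  'tin' -> no
  'map' -> no
Matching words: ['sun', 'sun']
Count: 2

2


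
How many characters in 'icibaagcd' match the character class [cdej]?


Character class [cdej] matches any of: {c, d, e, j}
Scanning string 'icibaagcd' character by character:
  pos 0: 'i' -> no
  pos 1: 'c' -> MATCH
  pos 2: 'i' -> no
  pos 3: 'b' -> no
  pos 4: 'a' -> no
  pos 5: 'a' -> no
  pos 6: 'g' -> no
  pos 7: 'c' -> MATCH
  pos 8: 'd' -> MATCH
Total matches: 3

3


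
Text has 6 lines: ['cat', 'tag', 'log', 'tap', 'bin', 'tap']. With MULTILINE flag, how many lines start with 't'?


With MULTILINE flag, ^ matches the start of each line.
Lines: ['cat', 'tag', 'log', 'tap', 'bin', 'tap']
Checking which lines start with 't':
  Line 1: 'cat' -> no
  Line 2: 'tag' -> MATCH
  Line 3: 'log' -> no
  Line 4: 'tap' -> MATCH
  Line 5: 'bin' -> no
  Line 6: 'tap' -> MATCH
Matching lines: ['tag', 'tap', 'tap']
Count: 3

3


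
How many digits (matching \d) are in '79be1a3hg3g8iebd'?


\d matches any digit 0-9.
Scanning '79be1a3hg3g8iebd':
  pos 0: '7' -> DIGIT
  pos 1: '9' -> DIGIT
  pos 4: '1' -> DIGIT
  pos 6: '3' -> DIGIT
  pos 9: '3' -> DIGIT
  pos 11: '8' -> DIGIT
Digits found: ['7', '9', '1', '3', '3', '8']
Total: 6

6


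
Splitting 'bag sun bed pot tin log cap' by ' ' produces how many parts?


Splitting by ' ' breaks the string at each occurrence of the separator.
Text: 'bag sun bed pot tin log cap'
Parts after split:
  Part 1: 'bag'
  Part 2: 'sun'
  Part 3: 'bed'
  Part 4: 'pot'
  Part 5: 'tin'
  Part 6: 'log'
  Part 7: 'cap'
Total parts: 7

7


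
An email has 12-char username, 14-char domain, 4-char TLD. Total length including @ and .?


An email address has format: username@domain.tld
Username length: 12
'@' character: 1
Domain length: 14
'.' character: 1
TLD length: 4
Total = 12 + 1 + 14 + 1 + 4 = 32

32


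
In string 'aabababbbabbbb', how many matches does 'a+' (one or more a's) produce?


Pattern 'a+' matches one or more consecutive a's.
String: 'aabababbbabbbb'
Scanning for runs of a:
  Match 1: 'aa' (length 2)
  Match 2: 'a' (length 1)
  Match 3: 'a' (length 1)
  Match 4: 'a' (length 1)
Total matches: 4

4


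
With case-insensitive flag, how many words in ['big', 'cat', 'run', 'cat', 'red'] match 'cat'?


Case-insensitive matching: compare each word's lowercase form to 'cat'.
  'big' -> lower='big' -> no
  'cat' -> lower='cat' -> MATCH
  'run' -> lower='run' -> no
  'cat' -> lower='cat' -> MATCH
  'red' -> lower='red' -> no
Matches: ['cat', 'cat']
Count: 2

2


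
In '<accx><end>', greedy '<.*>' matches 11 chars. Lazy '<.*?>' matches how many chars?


Greedy '<.*>' tries to match as MUCH as possible.
Lazy '<.*?>' tries to match as LITTLE as possible.

String: '<accx><end>'
Greedy '<.*>' starts at first '<' and extends to the LAST '>': '<accx><end>' (11 chars)
Lazy '<.*?>' starts at first '<' and stops at the FIRST '>': '<accx>' (6 chars)

6


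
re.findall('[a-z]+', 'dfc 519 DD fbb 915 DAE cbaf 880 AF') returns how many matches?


Pattern '[a-z]+' finds one or more lowercase letters.
Text: 'dfc 519 DD fbb 915 DAE cbaf 880 AF'
Scanning for matches:
  Match 1: 'dfc'
  Match 2: 'fbb'
  Match 3: 'cbaf'
Total matches: 3

3


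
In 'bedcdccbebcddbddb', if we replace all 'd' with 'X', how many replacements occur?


re.sub('d', 'X', text) replaces every occurrence of 'd' with 'X'.
Text: 'bedcdccbebcddbddb'
Scanning for 'd':
  pos 2: 'd' -> replacement #1
  pos 4: 'd' -> replacement #2
  pos 11: 'd' -> replacement #3
  pos 12: 'd' -> replacement #4
  pos 14: 'd' -> replacement #5
  pos 15: 'd' -> replacement #6
Total replacements: 6

6


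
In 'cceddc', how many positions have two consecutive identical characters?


Looking for consecutive identical characters in 'cceddc':
  pos 0-1: 'c' vs 'c' -> MATCH ('cc')
  pos 1-2: 'c' vs 'e' -> different
  pos 2-3: 'e' vs 'd' -> different
  pos 3-4: 'd' vs 'd' -> MATCH ('dd')
  pos 4-5: 'd' vs 'c' -> different
Consecutive identical pairs: ['cc', 'dd']
Count: 2

2


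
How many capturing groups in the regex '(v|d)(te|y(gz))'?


To count capturing groups, count each '(' that starts a group.
Pattern: '(v|d)(te|y(gz))'
Walking through the pattern:
  Position 0: '(' -> group #1
  Position 5: '(' -> group #2
  Position 10: '(' -> group #3
Total capturing groups: 3

3


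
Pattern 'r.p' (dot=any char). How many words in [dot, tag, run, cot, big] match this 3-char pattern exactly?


Pattern 'r.p' means: starts with 'r', any single char, ends with 'p'.
Checking each word (must be exactly 3 chars):
  'dot' (len=3): no
  'tag' (len=3): no
  'run' (len=3): no
  'cot' (len=3): no
  'big' (len=3): no
Matching words: []
Total: 0

0


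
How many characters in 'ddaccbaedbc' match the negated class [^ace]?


Negated class [^ace] matches any char NOT in {a, c, e}
Scanning 'ddaccbaedbc':
  pos 0: 'd' -> MATCH
  pos 1: 'd' -> MATCH
  pos 2: 'a' -> no (excluded)
  pos 3: 'c' -> no (excluded)
  pos 4: 'c' -> no (excluded)
  pos 5: 'b' -> MATCH
  pos 6: 'a' -> no (excluded)
  pos 7: 'e' -> no (excluded)
  pos 8: 'd' -> MATCH
  pos 9: 'b' -> MATCH
  pos 10: 'c' -> no (excluded)
Total matches: 5

5


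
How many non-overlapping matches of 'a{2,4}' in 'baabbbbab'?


Pattern 'a{2,4}' matches between 2 and 4 consecutive a's (greedy).
String: 'baabbbbab'
Finding runs of a's and applying greedy matching:
  Run at pos 1: 'aa' (length 2)
  Run at pos 7: 'a' (length 1)
Matches: ['aa']
Count: 1

1


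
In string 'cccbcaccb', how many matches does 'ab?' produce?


Pattern 'ab?' matches 'a' optionally followed by 'b'.
String: 'cccbcaccb'
Scanning left to right for 'a' then checking next char:
  Match 1: 'a' (a not followed by b)
Total matches: 1

1


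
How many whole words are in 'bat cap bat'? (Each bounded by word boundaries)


Word boundaries (\b) mark the start/end of each word.
Text: 'bat cap bat'
Splitting by whitespace:
  Word 1: 'bat'
  Word 2: 'cap'
  Word 3: 'bat'
Total whole words: 3

3


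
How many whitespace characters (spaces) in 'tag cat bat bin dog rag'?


\s matches whitespace characters (spaces, tabs, etc.).
Text: 'tag cat bat bin dog rag'
This text has 6 words separated by spaces.
Number of spaces = number of words - 1 = 6 - 1 = 5

5


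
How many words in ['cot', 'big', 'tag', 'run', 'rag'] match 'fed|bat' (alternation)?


Alternation 'fed|bat' matches either 'fed' or 'bat'.
Checking each word:
  'cot' -> no
  'big' -> no
  'tag' -> no
  'run' -> no
  'rag' -> no
Matches: []
Count: 0

0


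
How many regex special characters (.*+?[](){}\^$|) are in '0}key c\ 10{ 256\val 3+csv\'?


Regex special characters are: . * + ? [ ] ( ) { } \ ^ $ |
Scanning '0}key c\ 10{ 256\val 3+csv\':
  pos 1: '}' -> SPECIAL
  pos 7: '\' -> SPECIAL
  pos 11: '{' -> SPECIAL
  pos 16: '\' -> SPECIAL
  pos 22: '+' -> SPECIAL
  pos 26: '\' -> SPECIAL
Special chars found: ['}', '\\', '{', '\\', '+', '\\']
Total: 6

6


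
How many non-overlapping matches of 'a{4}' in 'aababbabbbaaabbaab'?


Pattern 'a{4}' matches exactly 4 consecutive a's (greedy, non-overlapping).
String: 'aababbabbbaaabbaab'
Scanning for runs of a's:
  Run at pos 0: 'aa' (length 2) -> 0 match(es)
  Run at pos 3: 'a' (length 1) -> 0 match(es)
  Run at pos 6: 'a' (length 1) -> 0 match(es)
  Run at pos 10: 'aaa' (length 3) -> 0 match(es)
  Run at pos 15: 'aa' (length 2) -> 0 match(es)
Matches found: []
Total: 0

0


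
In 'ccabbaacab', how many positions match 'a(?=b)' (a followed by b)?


Lookahead 'a(?=b)' matches 'a' only when followed by 'b'.
String: 'ccabbaacab'
Checking each position where char is 'a':
  pos 2: 'a' -> MATCH (next='b')
  pos 5: 'a' -> no (next='a')
  pos 6: 'a' -> no (next='c')
  pos 8: 'a' -> MATCH (next='b')
Matching positions: [2, 8]
Count: 2

2


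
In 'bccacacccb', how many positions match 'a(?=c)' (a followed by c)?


Lookahead 'a(?=c)' matches 'a' only when followed by 'c'.
String: 'bccacacccb'
Checking each position where char is 'a':
  pos 3: 'a' -> MATCH (next='c')
  pos 5: 'a' -> MATCH (next='c')
Matching positions: [3, 5]
Count: 2

2


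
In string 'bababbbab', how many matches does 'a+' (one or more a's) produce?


Pattern 'a+' matches one or more consecutive a's.
String: 'bababbbab'
Scanning for runs of a:
  Match 1: 'a' (length 1)
  Match 2: 'a' (length 1)
  Match 3: 'a' (length 1)
Total matches: 3

3


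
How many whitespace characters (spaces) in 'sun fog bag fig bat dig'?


\s matches whitespace characters (spaces, tabs, etc.).
Text: 'sun fog bag fig bat dig'
This text has 6 words separated by spaces.
Number of spaces = number of words - 1 = 6 - 1 = 5

5


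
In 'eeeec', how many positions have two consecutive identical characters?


Looking for consecutive identical characters in 'eeeec':
  pos 0-1: 'e' vs 'e' -> MATCH ('ee')
  pos 1-2: 'e' vs 'e' -> MATCH ('ee')
  pos 2-3: 'e' vs 'e' -> MATCH ('ee')
  pos 3-4: 'e' vs 'c' -> different
Consecutive identical pairs: ['ee', 'ee', 'ee']
Count: 3

3


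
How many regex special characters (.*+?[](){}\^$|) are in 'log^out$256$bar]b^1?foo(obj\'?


Regex special characters are: . * + ? [ ] ( ) { } \ ^ $ |
Scanning 'log^out$256$bar]b^1?foo(obj\':
  pos 3: '^' -> SPECIAL
  pos 7: '$' -> SPECIAL
  pos 11: '$' -> SPECIAL
  pos 15: ']' -> SPECIAL
  pos 17: '^' -> SPECIAL
  pos 19: '?' -> SPECIAL
  pos 23: '(' -> SPECIAL
  pos 27: '\' -> SPECIAL
Special chars found: ['^', '$', '$', ']', '^', '?', '(', '\\']
Total: 8

8


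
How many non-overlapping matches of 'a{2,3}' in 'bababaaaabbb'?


Pattern 'a{2,3}' matches between 2 and 3 consecutive a's (greedy).
String: 'bababaaaabbb'
Finding runs of a's and applying greedy matching:
  Run at pos 1: 'a' (length 1)
  Run at pos 3: 'a' (length 1)
  Run at pos 5: 'aaaa' (length 4)
Matches: ['aaa']
Count: 1

1


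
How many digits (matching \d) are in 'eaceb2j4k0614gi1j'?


\d matches any digit 0-9.
Scanning 'eaceb2j4k0614gi1j':
  pos 5: '2' -> DIGIT
  pos 7: '4' -> DIGIT
  pos 9: '0' -> DIGIT
  pos 10: '6' -> DIGIT
  pos 11: '1' -> DIGIT
  pos 12: '4' -> DIGIT
  pos 15: '1' -> DIGIT
Digits found: ['2', '4', '0', '6', '1', '4', '1']
Total: 7

7


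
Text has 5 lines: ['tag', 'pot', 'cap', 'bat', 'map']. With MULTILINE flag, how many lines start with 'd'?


With MULTILINE flag, ^ matches the start of each line.
Lines: ['tag', 'pot', 'cap', 'bat', 'map']
Checking which lines start with 'd':
  Line 1: 'tag' -> no
  Line 2: 'pot' -> no
  Line 3: 'cap' -> no
  Line 4: 'bat' -> no
  Line 5: 'map' -> no
Matching lines: []
Count: 0

0


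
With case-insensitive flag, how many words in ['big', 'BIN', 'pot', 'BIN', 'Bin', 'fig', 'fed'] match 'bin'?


Case-insensitive matching: compare each word's lowercase form to 'bin'.
  'big' -> lower='big' -> no
  'BIN' -> lower='bin' -> MATCH
  'pot' -> lower='pot' -> no
  'BIN' -> lower='bin' -> MATCH
  'Bin' -> lower='bin' -> MATCH
  'fig' -> lower='fig' -> no
  'fed' -> lower='fed' -> no
Matches: ['BIN', 'BIN', 'Bin']
Count: 3

3


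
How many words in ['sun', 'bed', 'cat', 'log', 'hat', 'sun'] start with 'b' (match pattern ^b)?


Pattern ^b anchors to start of word. Check which words begin with 'b':
  'sun' -> no
  'bed' -> MATCH (starts with 'b')
  'cat' -> no
  'log' -> no
  'hat' -> no
  'sun' -> no
Matching words: ['bed']
Count: 1

1


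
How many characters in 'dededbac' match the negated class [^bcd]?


Negated class [^bcd] matches any char NOT in {b, c, d}
Scanning 'dededbac':
  pos 0: 'd' -> no (excluded)
  pos 1: 'e' -> MATCH
  pos 2: 'd' -> no (excluded)
  pos 3: 'e' -> MATCH
  pos 4: 'd' -> no (excluded)
  pos 5: 'b' -> no (excluded)
  pos 6: 'a' -> MATCH
  pos 7: 'c' -> no (excluded)
Total matches: 3

3


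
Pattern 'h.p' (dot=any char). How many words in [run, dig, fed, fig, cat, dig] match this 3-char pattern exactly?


Pattern 'h.p' means: starts with 'h', any single char, ends with 'p'.
Checking each word (must be exactly 3 chars):
  'run' (len=3): no
  'dig' (len=3): no
  'fed' (len=3): no
  'fig' (len=3): no
  'cat' (len=3): no
  'dig' (len=3): no
Matching words: []
Total: 0

0


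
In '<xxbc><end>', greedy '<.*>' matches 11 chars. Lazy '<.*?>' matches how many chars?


Greedy '<.*>' tries to match as MUCH as possible.
Lazy '<.*?>' tries to match as LITTLE as possible.

String: '<xxbc><end>'
Greedy '<.*>' starts at first '<' and extends to the LAST '>': '<xxbc><end>' (11 chars)
Lazy '<.*?>' starts at first '<' and stops at the FIRST '>': '<xxbc>' (6 chars)

6


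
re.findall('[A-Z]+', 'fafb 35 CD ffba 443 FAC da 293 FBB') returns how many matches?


Pattern '[A-Z]+' finds one or more uppercase letters.
Text: 'fafb 35 CD ffba 443 FAC da 293 FBB'
Scanning for matches:
  Match 1: 'CD'
  Match 2: 'FAC'
  Match 3: 'FBB'
Total matches: 3

3


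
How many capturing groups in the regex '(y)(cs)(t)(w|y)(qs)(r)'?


To count capturing groups, count each '(' that starts a group.
Pattern: '(y)(cs)(t)(w|y)(qs)(r)'
Walking through the pattern:
  Position 0: '(' -> group #1
  Position 3: '(' -> group #2
  Position 7: '(' -> group #3
  Position 10: '(' -> group #4
  Position 15: '(' -> group #5
  Position 19: '(' -> group #6
Total capturing groups: 6

6


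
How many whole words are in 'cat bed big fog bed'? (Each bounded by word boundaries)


Word boundaries (\b) mark the start/end of each word.
Text: 'cat bed big fog bed'
Splitting by whitespace:
  Word 1: 'cat'
  Word 2: 'bed'
  Word 3: 'big'
  Word 4: 'fog'
  Word 5: 'bed'
Total whole words: 5

5


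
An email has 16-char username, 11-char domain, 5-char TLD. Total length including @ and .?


An email address has format: username@domain.tld
Username length: 16
'@' character: 1
Domain length: 11
'.' character: 1
TLD length: 5
Total = 16 + 1 + 11 + 1 + 5 = 34

34


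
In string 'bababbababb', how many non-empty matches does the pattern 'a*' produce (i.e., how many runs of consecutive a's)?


Pattern 'a*' matches zero or more a's. We want non-empty runs of consecutive a's.
String: 'bababbababb'
Walking through the string to find runs of a's:
  Run 1: positions 1-1 -> 'a'
  Run 2: positions 3-3 -> 'a'
  Run 3: positions 6-6 -> 'a'
  Run 4: positions 8-8 -> 'a'
Non-empty runs found: ['a', 'a', 'a', 'a']
Count: 4

4


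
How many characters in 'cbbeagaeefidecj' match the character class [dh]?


Character class [dh] matches any of: {d, h}
Scanning string 'cbbeagaeefidecj' character by character:
  pos 0: 'c' -> no
  pos 1: 'b' -> no
  pos 2: 'b' -> no
  pos 3: 'e' -> no
  pos 4: 'a' -> no
  pos 5: 'g' -> no
  pos 6: 'a' -> no
  pos 7: 'e' -> no
  pos 8: 'e' -> no
  pos 9: 'f' -> no
  pos 10: 'i' -> no
  pos 11: 'd' -> MATCH
  pos 12: 'e' -> no
  pos 13: 'c' -> no
  pos 14: 'j' -> no
Total matches: 1

1


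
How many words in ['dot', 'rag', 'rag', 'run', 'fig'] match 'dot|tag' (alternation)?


Alternation 'dot|tag' matches either 'dot' or 'tag'.
Checking each word:
  'dot' -> MATCH
  'rag' -> no
  'rag' -> no
  'run' -> no
  'fig' -> no
Matches: ['dot']
Count: 1

1


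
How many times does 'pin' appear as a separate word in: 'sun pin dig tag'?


Scanning each word for exact match 'pin':
  Word 1: 'sun' -> no
  Word 2: 'pin' -> MATCH
  Word 3: 'dig' -> no
  Word 4: 'tag' -> no
Total matches: 1

1


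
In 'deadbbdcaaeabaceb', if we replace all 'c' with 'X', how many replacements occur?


re.sub('c', 'X', text) replaces every occurrence of 'c' with 'X'.
Text: 'deadbbdcaaeabaceb'
Scanning for 'c':
  pos 7: 'c' -> replacement #1
  pos 14: 'c' -> replacement #2
Total replacements: 2

2


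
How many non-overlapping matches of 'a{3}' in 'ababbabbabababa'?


Pattern 'a{3}' matches exactly 3 consecutive a's (greedy, non-overlapping).
String: 'ababbabbabababa'
Scanning for runs of a's:
  Run at pos 0: 'a' (length 1) -> 0 match(es)
  Run at pos 2: 'a' (length 1) -> 0 match(es)
  Run at pos 5: 'a' (length 1) -> 0 match(es)
  Run at pos 8: 'a' (length 1) -> 0 match(es)
  Run at pos 10: 'a' (length 1) -> 0 match(es)
  Run at pos 12: 'a' (length 1) -> 0 match(es)
  Run at pos 14: 'a' (length 1) -> 0 match(es)
Matches found: []
Total: 0

0


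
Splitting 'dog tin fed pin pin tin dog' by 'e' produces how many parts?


Splitting by 'e' breaks the string at each occurrence of the separator.
Text: 'dog tin fed pin pin tin dog'
Parts after split:
  Part 1: 'dog tin f'
  Part 2: 'd pin pin tin dog'
Total parts: 2

2


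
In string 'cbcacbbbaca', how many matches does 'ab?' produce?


Pattern 'ab?' matches 'a' optionally followed by 'b'.
String: 'cbcacbbbaca'
Scanning left to right for 'a' then checking next char:
  Match 1: 'a' (a not followed by b)
  Match 2: 'a' (a not followed by b)
  Match 3: 'a' (a not followed by b)
Total matches: 3

3


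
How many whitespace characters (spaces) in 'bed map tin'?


\s matches whitespace characters (spaces, tabs, etc.).
Text: 'bed map tin'
This text has 3 words separated by spaces.
Number of spaces = number of words - 1 = 3 - 1 = 2

2


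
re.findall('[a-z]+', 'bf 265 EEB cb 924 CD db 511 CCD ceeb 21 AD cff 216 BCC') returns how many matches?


Pattern '[a-z]+' finds one or more lowercase letters.
Text: 'bf 265 EEB cb 924 CD db 511 CCD ceeb 21 AD cff 216 BCC'
Scanning for matches:
  Match 1: 'bf'
  Match 2: 'cb'
  Match 3: 'db'
  Match 4: 'ceeb'
  Match 5: 'cff'
Total matches: 5

5


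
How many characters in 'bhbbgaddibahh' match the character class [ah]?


Character class [ah] matches any of: {a, h}
Scanning string 'bhbbgaddibahh' character by character:
  pos 0: 'b' -> no
  pos 1: 'h' -> MATCH
  pos 2: 'b' -> no
  pos 3: 'b' -> no
  pos 4: 'g' -> no
  pos 5: 'a' -> MATCH
  pos 6: 'd' -> no
  pos 7: 'd' -> no
  pos 8: 'i' -> no
  pos 9: 'b' -> no
  pos 10: 'a' -> MATCH
  pos 11: 'h' -> MATCH
  pos 12: 'h' -> MATCH
Total matches: 5

5


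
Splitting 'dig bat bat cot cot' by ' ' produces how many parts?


Splitting by ' ' breaks the string at each occurrence of the separator.
Text: 'dig bat bat cot cot'
Parts after split:
  Part 1: 'dig'
  Part 2: 'bat'
  Part 3: 'bat'
  Part 4: 'cot'
  Part 5: 'cot'
Total parts: 5

5


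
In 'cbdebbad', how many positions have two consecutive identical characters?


Looking for consecutive identical characters in 'cbdebbad':
  pos 0-1: 'c' vs 'b' -> different
  pos 1-2: 'b' vs 'd' -> different
  pos 2-3: 'd' vs 'e' -> different
  pos 3-4: 'e' vs 'b' -> different
  pos 4-5: 'b' vs 'b' -> MATCH ('bb')
  pos 5-6: 'b' vs 'a' -> different
  pos 6-7: 'a' vs 'd' -> different
Consecutive identical pairs: ['bb']
Count: 1

1


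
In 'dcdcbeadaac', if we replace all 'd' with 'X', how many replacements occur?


re.sub('d', 'X', text) replaces every occurrence of 'd' with 'X'.
Text: 'dcdcbeadaac'
Scanning for 'd':
  pos 0: 'd' -> replacement #1
  pos 2: 'd' -> replacement #2
  pos 7: 'd' -> replacement #3
Total replacements: 3

3


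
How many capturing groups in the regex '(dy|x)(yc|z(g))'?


To count capturing groups, count each '(' that starts a group.
Pattern: '(dy|x)(yc|z(g))'
Walking through the pattern:
  Position 0: '(' -> group #1
  Position 6: '(' -> group #2
  Position 11: '(' -> group #3
Total capturing groups: 3

3


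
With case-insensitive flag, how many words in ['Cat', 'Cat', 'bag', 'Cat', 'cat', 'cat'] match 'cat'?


Case-insensitive matching: compare each word's lowercase form to 'cat'.
  'Cat' -> lower='cat' -> MATCH
  'Cat' -> lower='cat' -> MATCH
  'bag' -> lower='bag' -> no
  'Cat' -> lower='cat' -> MATCH
  'cat' -> lower='cat' -> MATCH
  'cat' -> lower='cat' -> MATCH
Matches: ['Cat', 'Cat', 'Cat', 'cat', 'cat']
Count: 5

5


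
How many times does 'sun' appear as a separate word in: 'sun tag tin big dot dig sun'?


Scanning each word for exact match 'sun':
  Word 1: 'sun' -> MATCH
  Word 2: 'tag' -> no
  Word 3: 'tin' -> no
  Word 4: 'big' -> no
  Word 5: 'dot' -> no
  Word 6: 'dig' -> no
  Word 7: 'sun' -> MATCH
Total matches: 2

2


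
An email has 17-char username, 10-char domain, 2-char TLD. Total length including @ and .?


An email address has format: username@domain.tld
Username length: 17
'@' character: 1
Domain length: 10
'.' character: 1
TLD length: 2
Total = 17 + 1 + 10 + 1 + 2 = 31

31


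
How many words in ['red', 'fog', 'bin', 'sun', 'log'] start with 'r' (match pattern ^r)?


Pattern ^r anchors to start of word. Check which words begin with 'r':
  'red' -> MATCH (starts with 'r')
  'fog' -> no
  'bin' -> no
  'sun' -> no
  'log' -> no
Matching words: ['red']
Count: 1

1


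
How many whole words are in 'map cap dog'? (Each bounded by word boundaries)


Word boundaries (\b) mark the start/end of each word.
Text: 'map cap dog'
Splitting by whitespace:
  Word 1: 'map'
  Word 2: 'cap'
  Word 3: 'dog'
Total whole words: 3

3


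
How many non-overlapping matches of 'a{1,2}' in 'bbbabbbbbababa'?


Pattern 'a{1,2}' matches between 1 and 2 consecutive a's (greedy).
String: 'bbbabbbbbababa'
Finding runs of a's and applying greedy matching:
  Run at pos 3: 'a' (length 1)
  Run at pos 9: 'a' (length 1)
  Run at pos 11: 'a' (length 1)
  Run at pos 13: 'a' (length 1)
Matches: ['a', 'a', 'a', 'a']
Count: 4

4


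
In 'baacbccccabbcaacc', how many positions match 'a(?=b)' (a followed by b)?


Lookahead 'a(?=b)' matches 'a' only when followed by 'b'.
String: 'baacbccccabbcaacc'
Checking each position where char is 'a':
  pos 1: 'a' -> no (next='a')
  pos 2: 'a' -> no (next='c')
  pos 9: 'a' -> MATCH (next='b')
  pos 13: 'a' -> no (next='a')
  pos 14: 'a' -> no (next='c')
Matching positions: [9]
Count: 1

1


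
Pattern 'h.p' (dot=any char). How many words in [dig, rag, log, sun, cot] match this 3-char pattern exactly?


Pattern 'h.p' means: starts with 'h', any single char, ends with 'p'.
Checking each word (must be exactly 3 chars):
  'dig' (len=3): no
  'rag' (len=3): no
  'log' (len=3): no
  'sun' (len=3): no
  'cot' (len=3): no
Matching words: []
Total: 0

0


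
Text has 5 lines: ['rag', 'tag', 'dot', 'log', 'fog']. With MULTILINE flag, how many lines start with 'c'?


With MULTILINE flag, ^ matches the start of each line.
Lines: ['rag', 'tag', 'dot', 'log', 'fog']
Checking which lines start with 'c':
  Line 1: 'rag' -> no
  Line 2: 'tag' -> no
  Line 3: 'dot' -> no
  Line 4: 'log' -> no
  Line 5: 'fog' -> no
Matching lines: []
Count: 0

0


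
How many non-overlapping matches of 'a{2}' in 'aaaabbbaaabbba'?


Pattern 'a{2}' matches exactly 2 consecutive a's (greedy, non-overlapping).
String: 'aaaabbbaaabbba'
Scanning for runs of a's:
  Run at pos 0: 'aaaa' (length 4) -> 2 match(es)
  Run at pos 7: 'aaa' (length 3) -> 1 match(es)
  Run at pos 13: 'a' (length 1) -> 0 match(es)
Matches found: ['aa', 'aa', 'aa']
Total: 3

3


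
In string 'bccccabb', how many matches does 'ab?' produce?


Pattern 'ab?' matches 'a' optionally followed by 'b'.
String: 'bccccabb'
Scanning left to right for 'a' then checking next char:
  Match 1: 'ab' (a followed by b)
Total matches: 1

1


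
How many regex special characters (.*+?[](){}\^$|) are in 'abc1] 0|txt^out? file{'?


Regex special characters are: . * + ? [ ] ( ) { } \ ^ $ |
Scanning 'abc1] 0|txt^out? file{':
  pos 4: ']' -> SPECIAL
  pos 7: '|' -> SPECIAL
  pos 11: '^' -> SPECIAL
  pos 15: '?' -> SPECIAL
  pos 21: '{' -> SPECIAL
Special chars found: [']', '|', '^', '?', '{']
Total: 5

5


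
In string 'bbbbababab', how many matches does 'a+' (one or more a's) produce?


Pattern 'a+' matches one or more consecutive a's.
String: 'bbbbababab'
Scanning for runs of a:
  Match 1: 'a' (length 1)
  Match 2: 'a' (length 1)
  Match 3: 'a' (length 1)
Total matches: 3

3


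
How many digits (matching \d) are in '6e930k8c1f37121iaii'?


\d matches any digit 0-9.
Scanning '6e930k8c1f37121iaii':
  pos 0: '6' -> DIGIT
  pos 2: '9' -> DIGIT
  pos 3: '3' -> DIGIT
  pos 4: '0' -> DIGIT
  pos 6: '8' -> DIGIT
  pos 8: '1' -> DIGIT
  pos 10: '3' -> DIGIT
  pos 11: '7' -> DIGIT
  pos 12: '1' -> DIGIT
  pos 13: '2' -> DIGIT
  pos 14: '1' -> DIGIT
Digits found: ['6', '9', '3', '0', '8', '1', '3', '7', '1', '2', '1']
Total: 11

11


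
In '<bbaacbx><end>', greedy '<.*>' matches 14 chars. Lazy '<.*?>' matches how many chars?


Greedy '<.*>' tries to match as MUCH as possible.
Lazy '<.*?>' tries to match as LITTLE as possible.

String: '<bbaacbx><end>'
Greedy '<.*>' starts at first '<' and extends to the LAST '>': '<bbaacbx><end>' (14 chars)
Lazy '<.*?>' starts at first '<' and stops at the FIRST '>': '<bbaacbx>' (9 chars)

9


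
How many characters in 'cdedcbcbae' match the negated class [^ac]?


Negated class [^ac] matches any char NOT in {a, c}
Scanning 'cdedcbcbae':
  pos 0: 'c' -> no (excluded)
  pos 1: 'd' -> MATCH
  pos 2: 'e' -> MATCH
  pos 3: 'd' -> MATCH
  pos 4: 'c' -> no (excluded)
  pos 5: 'b' -> MATCH
  pos 6: 'c' -> no (excluded)
  pos 7: 'b' -> MATCH
  pos 8: 'a' -> no (excluded)
  pos 9: 'e' -> MATCH
Total matches: 6

6


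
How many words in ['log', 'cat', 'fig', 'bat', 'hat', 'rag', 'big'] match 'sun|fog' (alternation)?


Alternation 'sun|fog' matches either 'sun' or 'fog'.
Checking each word:
  'log' -> no
  'cat' -> no
  'fig' -> no
  'bat' -> no
  'hat' -> no
  'rag' -> no
  'big' -> no
Matches: []
Count: 0

0


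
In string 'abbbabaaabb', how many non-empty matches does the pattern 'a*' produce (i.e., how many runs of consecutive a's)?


Pattern 'a*' matches zero or more a's. We want non-empty runs of consecutive a's.
String: 'abbbabaaabb'
Walking through the string to find runs of a's:
  Run 1: positions 0-0 -> 'a'
  Run 2: positions 4-4 -> 'a'
  Run 3: positions 6-8 -> 'aaa'
Non-empty runs found: ['a', 'a', 'aaa']
Count: 3

3


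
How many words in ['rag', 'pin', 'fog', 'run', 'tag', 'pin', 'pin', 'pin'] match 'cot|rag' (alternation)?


Alternation 'cot|rag' matches either 'cot' or 'rag'.
Checking each word:
  'rag' -> MATCH
  'pin' -> no
  'fog' -> no
  'run' -> no
  'tag' -> no
  'pin' -> no
  'pin' -> no
  'pin' -> no
Matches: ['rag']
Count: 1

1


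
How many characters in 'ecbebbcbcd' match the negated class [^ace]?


Negated class [^ace] matches any char NOT in {a, c, e}
Scanning 'ecbebbcbcd':
  pos 0: 'e' -> no (excluded)
  pos 1: 'c' -> no (excluded)
  pos 2: 'b' -> MATCH
  pos 3: 'e' -> no (excluded)
  pos 4: 'b' -> MATCH
  pos 5: 'b' -> MATCH
  pos 6: 'c' -> no (excluded)
  pos 7: 'b' -> MATCH
  pos 8: 'c' -> no (excluded)
  pos 9: 'd' -> MATCH
Total matches: 5

5


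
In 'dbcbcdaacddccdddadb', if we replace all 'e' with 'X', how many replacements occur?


re.sub('e', 'X', text) replaces every occurrence of 'e' with 'X'.
Text: 'dbcbcdaacddccdddadb'
Scanning for 'e':
Total replacements: 0

0


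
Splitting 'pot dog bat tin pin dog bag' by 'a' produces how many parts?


Splitting by 'a' breaks the string at each occurrence of the separator.
Text: 'pot dog bat tin pin dog bag'
Parts after split:
  Part 1: 'pot dog b'
  Part 2: 't tin pin dog b'
  Part 3: 'g'
Total parts: 3

3


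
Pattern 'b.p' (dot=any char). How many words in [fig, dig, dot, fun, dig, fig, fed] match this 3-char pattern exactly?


Pattern 'b.p' means: starts with 'b', any single char, ends with 'p'.
Checking each word (must be exactly 3 chars):
  'fig' (len=3): no
  'dig' (len=3): no
  'dot' (len=3): no
  'fun' (len=3): no
  'dig' (len=3): no
  'fig' (len=3): no
  'fed' (len=3): no
Matching words: []
Total: 0

0


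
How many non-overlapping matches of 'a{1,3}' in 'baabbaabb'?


Pattern 'a{1,3}' matches between 1 and 3 consecutive a's (greedy).
String: 'baabbaabb'
Finding runs of a's and applying greedy matching:
  Run at pos 1: 'aa' (length 2)
  Run at pos 5: 'aa' (length 2)
Matches: ['aa', 'aa']
Count: 2

2


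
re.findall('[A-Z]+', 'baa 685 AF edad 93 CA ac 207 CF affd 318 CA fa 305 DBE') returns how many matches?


Pattern '[A-Z]+' finds one or more uppercase letters.
Text: 'baa 685 AF edad 93 CA ac 207 CF affd 318 CA fa 305 DBE'
Scanning for matches:
  Match 1: 'AF'
  Match 2: 'CA'
  Match 3: 'CF'
  Match 4: 'CA'
  Match 5: 'DBE'
Total matches: 5

5


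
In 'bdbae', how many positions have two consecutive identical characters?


Looking for consecutive identical characters in 'bdbae':
  pos 0-1: 'b' vs 'd' -> different
  pos 1-2: 'd' vs 'b' -> different
  pos 2-3: 'b' vs 'a' -> different
  pos 3-4: 'a' vs 'e' -> different
Consecutive identical pairs: []
Count: 0

0


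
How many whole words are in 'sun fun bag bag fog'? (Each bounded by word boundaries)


Word boundaries (\b) mark the start/end of each word.
Text: 'sun fun bag bag fog'
Splitting by whitespace:
  Word 1: 'sun'
  Word 2: 'fun'
  Word 3: 'bag'
  Word 4: 'bag'
  Word 5: 'fog'
Total whole words: 5

5


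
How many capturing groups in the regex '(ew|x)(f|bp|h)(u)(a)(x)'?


To count capturing groups, count each '(' that starts a group.
Pattern: '(ew|x)(f|bp|h)(u)(a)(x)'
Walking through the pattern:
  Position 0: '(' -> group #1
  Position 6: '(' -> group #2
  Position 14: '(' -> group #3
  Position 17: '(' -> group #4
  Position 20: '(' -> group #5
Total capturing groups: 5

5


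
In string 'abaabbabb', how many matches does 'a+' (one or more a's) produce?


Pattern 'a+' matches one or more consecutive a's.
String: 'abaabbabb'
Scanning for runs of a:
  Match 1: 'a' (length 1)
  Match 2: 'aa' (length 2)
  Match 3: 'a' (length 1)
Total matches: 3

3


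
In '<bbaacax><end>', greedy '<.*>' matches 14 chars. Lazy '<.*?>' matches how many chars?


Greedy '<.*>' tries to match as MUCH as possible.
Lazy '<.*?>' tries to match as LITTLE as possible.

String: '<bbaacax><end>'
Greedy '<.*>' starts at first '<' and extends to the LAST '>': '<bbaacax><end>' (14 chars)
Lazy '<.*?>' starts at first '<' and stops at the FIRST '>': '<bbaacax>' (9 chars)

9


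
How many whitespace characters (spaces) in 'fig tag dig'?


\s matches whitespace characters (spaces, tabs, etc.).
Text: 'fig tag dig'
This text has 3 words separated by spaces.
Number of spaces = number of words - 1 = 3 - 1 = 2

2


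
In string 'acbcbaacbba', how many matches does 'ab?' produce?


Pattern 'ab?' matches 'a' optionally followed by 'b'.
String: 'acbcbaacbba'
Scanning left to right for 'a' then checking next char:
  Match 1: 'a' (a not followed by b)
  Match 2: 'a' (a not followed by b)
  Match 3: 'a' (a not followed by b)
  Match 4: 'a' (a not followed by b)
Total matches: 4

4


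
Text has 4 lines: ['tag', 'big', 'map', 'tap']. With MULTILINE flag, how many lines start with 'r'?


With MULTILINE flag, ^ matches the start of each line.
Lines: ['tag', 'big', 'map', 'tap']
Checking which lines start with 'r':
  Line 1: 'tag' -> no
  Line 2: 'big' -> no
  Line 3: 'map' -> no
  Line 4: 'tap' -> no
Matching lines: []
Count: 0

0


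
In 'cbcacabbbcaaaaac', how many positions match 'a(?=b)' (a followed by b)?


Lookahead 'a(?=b)' matches 'a' only when followed by 'b'.
String: 'cbcacabbbcaaaaac'
Checking each position where char is 'a':
  pos 3: 'a' -> no (next='c')
  pos 5: 'a' -> MATCH (next='b')
  pos 10: 'a' -> no (next='a')
  pos 11: 'a' -> no (next='a')
  pos 12: 'a' -> no (next='a')
  pos 13: 'a' -> no (next='a')
  pos 14: 'a' -> no (next='c')
Matching positions: [5]
Count: 1

1


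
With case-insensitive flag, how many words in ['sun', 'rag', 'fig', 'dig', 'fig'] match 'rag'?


Case-insensitive matching: compare each word's lowercase form to 'rag'.
  'sun' -> lower='sun' -> no
  'rag' -> lower='rag' -> MATCH
  'fig' -> lower='fig' -> no
  'dig' -> lower='dig' -> no
  'fig' -> lower='fig' -> no
Matches: ['rag']
Count: 1

1


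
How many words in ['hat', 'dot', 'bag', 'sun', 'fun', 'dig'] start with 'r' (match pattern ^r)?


Pattern ^r anchors to start of word. Check which words begin with 'r':
  'hat' -> no
  'dot' -> no
  'bag' -> no
  'sun' -> no
  'fun' -> no
  'dig' -> no
Matching words: []
Count: 0

0


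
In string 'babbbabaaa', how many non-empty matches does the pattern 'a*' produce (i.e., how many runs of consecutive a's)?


Pattern 'a*' matches zero or more a's. We want non-empty runs of consecutive a's.
String: 'babbbabaaa'
Walking through the string to find runs of a's:
  Run 1: positions 1-1 -> 'a'
  Run 2: positions 5-5 -> 'a'
  Run 3: positions 7-9 -> 'aaa'
Non-empty runs found: ['a', 'a', 'aaa']
Count: 3

3


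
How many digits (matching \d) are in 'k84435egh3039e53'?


\d matches any digit 0-9.
Scanning 'k84435egh3039e53':
  pos 1: '8' -> DIGIT
  pos 2: '4' -> DIGIT
  pos 3: '4' -> DIGIT
  pos 4: '3' -> DIGIT
  pos 5: '5' -> DIGIT
  pos 9: '3' -> DIGIT
  pos 10: '0' -> DIGIT
  pos 11: '3' -> DIGIT
  pos 12: '9' -> DIGIT
  pos 14: '5' -> DIGIT
  pos 15: '3' -> DIGIT
Digits found: ['8', '4', '4', '3', '5', '3', '0', '3', '9', '5', '3']
Total: 11

11


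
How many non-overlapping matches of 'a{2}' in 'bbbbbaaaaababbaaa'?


Pattern 'a{2}' matches exactly 2 consecutive a's (greedy, non-overlapping).
String: 'bbbbbaaaaababbaaa'
Scanning for runs of a's:
  Run at pos 5: 'aaaaa' (length 5) -> 2 match(es)
  Run at pos 11: 'a' (length 1) -> 0 match(es)
  Run at pos 14: 'aaa' (length 3) -> 1 match(es)
Matches found: ['aa', 'aa', 'aa']
Total: 3

3


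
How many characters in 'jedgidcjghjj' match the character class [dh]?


Character class [dh] matches any of: {d, h}
Scanning string 'jedgidcjghjj' character by character:
  pos 0: 'j' -> no
  pos 1: 'e' -> no
  pos 2: 'd' -> MATCH
  pos 3: 'g' -> no
  pos 4: 'i' -> no
  pos 5: 'd' -> MATCH
  pos 6: 'c' -> no
  pos 7: 'j' -> no
  pos 8: 'g' -> no
  pos 9: 'h' -> MATCH
  pos 10: 'j' -> no
  pos 11: 'j' -> no
Total matches: 3

3


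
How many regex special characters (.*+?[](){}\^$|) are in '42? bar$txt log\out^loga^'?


Regex special characters are: . * + ? [ ] ( ) { } \ ^ $ |
Scanning '42? bar$txt log\out^loga^':
  pos 2: '?' -> SPECIAL
  pos 7: '$' -> SPECIAL
  pos 15: '\' -> SPECIAL
  pos 19: '^' -> SPECIAL
  pos 24: '^' -> SPECIAL
Special chars found: ['?', '$', '\\', '^', '^']
Total: 5

5


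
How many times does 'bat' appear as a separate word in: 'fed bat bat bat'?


Scanning each word for exact match 'bat':
  Word 1: 'fed' -> no
  Word 2: 'bat' -> MATCH
  Word 3: 'bat' -> MATCH
  Word 4: 'bat' -> MATCH
Total matches: 3

3


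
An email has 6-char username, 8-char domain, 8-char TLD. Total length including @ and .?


An email address has format: username@domain.tld
Username length: 6
'@' character: 1
Domain length: 8
'.' character: 1
TLD length: 8
Total = 6 + 1 + 8 + 1 + 8 = 24

24


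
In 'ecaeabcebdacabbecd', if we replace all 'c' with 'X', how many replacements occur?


re.sub('c', 'X', text) replaces every occurrence of 'c' with 'X'.
Text: 'ecaeabcebdacabbecd'
Scanning for 'c':
  pos 1: 'c' -> replacement #1
  pos 6: 'c' -> replacement #2
  pos 11: 'c' -> replacement #3
  pos 16: 'c' -> replacement #4
Total replacements: 4

4


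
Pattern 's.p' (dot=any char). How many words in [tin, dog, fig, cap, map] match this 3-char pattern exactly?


Pattern 's.p' means: starts with 's', any single char, ends with 'p'.
Checking each word (must be exactly 3 chars):
  'tin' (len=3): no
  'dog' (len=3): no
  'fig' (len=3): no
  'cap' (len=3): no
  'map' (len=3): no
Matching words: []
Total: 0

0


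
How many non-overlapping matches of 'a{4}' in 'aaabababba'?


Pattern 'a{4}' matches exactly 4 consecutive a's (greedy, non-overlapping).
String: 'aaabababba'
Scanning for runs of a's:
  Run at pos 0: 'aaa' (length 3) -> 0 match(es)
  Run at pos 4: 'a' (length 1) -> 0 match(es)
  Run at pos 6: 'a' (length 1) -> 0 match(es)
  Run at pos 9: 'a' (length 1) -> 0 match(es)
Matches found: []
Total: 0

0


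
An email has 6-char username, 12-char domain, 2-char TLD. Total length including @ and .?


An email address has format: username@domain.tld
Username length: 6
'@' character: 1
Domain length: 12
'.' character: 1
TLD length: 2
Total = 6 + 1 + 12 + 1 + 2 = 22

22


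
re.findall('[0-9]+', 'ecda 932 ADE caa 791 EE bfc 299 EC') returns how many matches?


Pattern '[0-9]+' finds one or more digits.
Text: 'ecda 932 ADE caa 791 EE bfc 299 EC'
Scanning for matches:
  Match 1: '932'
  Match 2: '791'
  Match 3: '299'
Total matches: 3

3
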